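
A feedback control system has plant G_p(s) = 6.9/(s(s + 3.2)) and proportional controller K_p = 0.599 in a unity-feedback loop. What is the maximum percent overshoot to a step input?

1.82%

From 1 + K_pG_p(s) = 0: s² + 3.2s + 4.133 = 0 ⇒ ω_n = 2.033, ζ = 0.787.
%OS = 100·exp(−πζ/√(1−ζ²)) = 100·exp(−π·0.787/√0.3806) = 1.82%.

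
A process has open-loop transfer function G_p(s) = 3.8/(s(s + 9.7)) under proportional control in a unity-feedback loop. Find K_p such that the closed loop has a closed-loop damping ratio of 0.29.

K_p = 73.6

Closed-loop characteristic equation: s² + 9.7s + K_p·3.8 = 0.
So ω_n = √(3.8K_p) and 2ζω_n = 9.7, giving ζ = 9.7/(2√(3.8K_p)).
Setting ζ = 0.29: √(3.8K_p) = 9.7/(2·0.29) = 16.72, so K_p = 279.7/3.8 = 73.6.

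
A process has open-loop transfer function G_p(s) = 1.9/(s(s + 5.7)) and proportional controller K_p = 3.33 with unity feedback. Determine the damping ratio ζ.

ζ = 1.13

With unity feedback the closed-loop characteristic equation is s² + 5.7s + 3.33·1.9 = s² + 5.7s + 6.327 = 0.
Matching s² + 2ζω_n s + ω_n²: ω_n = √6.327 = 2.515 rad/s and 2ζω_n = 5.7, so ζ = 5.7/(2·2.515) = 1.13.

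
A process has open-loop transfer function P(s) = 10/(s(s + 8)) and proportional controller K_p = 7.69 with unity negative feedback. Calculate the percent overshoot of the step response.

20%

From 1 + K_pP(s) = 0: s² + 8s + 76.9 = 0 ⇒ ω_n = 8.769, ζ = 0.4561.
%OS = 100·exp(−πζ/√(1−ζ²)) = 100·exp(−π·0.4561/√0.7919) = 20%.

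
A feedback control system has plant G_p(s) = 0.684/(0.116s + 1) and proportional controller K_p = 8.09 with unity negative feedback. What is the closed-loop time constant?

τ = 0.0178 s

Closed loop: T(s) = K_p·G_p/(1+K_p·G_p) = 5.534/(0.116s + 1 + 5.534), with pole at s = −(1 + 5.534)/0.116 = −56.32.
Closed-loop time constant τ = 1/56.32 = 0.0178 s.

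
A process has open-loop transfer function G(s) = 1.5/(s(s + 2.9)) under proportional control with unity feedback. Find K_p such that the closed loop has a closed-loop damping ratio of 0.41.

K_p = 8.34

Closed-loop characteristic equation: s² + 2.9s + K_p·1.5 = 0.
So ω_n = √(1.5K_p) and 2ζω_n = 2.9, giving ζ = 2.9/(2√(1.5K_p)).
Setting ζ = 0.41: √(1.5K_p) = 2.9/(2·0.41) = 3.537, so K_p = 12.51/1.5 = 8.34.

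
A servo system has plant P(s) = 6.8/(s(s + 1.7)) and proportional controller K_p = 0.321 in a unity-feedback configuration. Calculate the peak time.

T_p = 2.6 s

The closed-loop denominator s² + 1.7s + 2.183 gives ω_n = √2.183 = 1.477 and ζ = 1.7/(2ω_n) = 0.5753.
Damped frequency ω_d = ω_n√(1−ζ²) = 1.208 rad/s, so peak time T_p = π/ω_d = 2.6 s.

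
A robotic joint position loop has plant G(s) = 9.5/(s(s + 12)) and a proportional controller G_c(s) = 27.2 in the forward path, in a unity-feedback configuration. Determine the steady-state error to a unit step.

0

The open loop G_c(s)G(s) has a pole at the origin (type 1), so the static position error constant is infinite and e_ss = 1/(1+∞) = 0.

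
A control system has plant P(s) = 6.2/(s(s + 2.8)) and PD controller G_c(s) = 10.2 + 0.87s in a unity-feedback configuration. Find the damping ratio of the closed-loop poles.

Forward path: (10.2 + 0.87s)·6.2/(s(s+2.8)). The closed-loop characteristic equation is s² + (2.8 + 6.2·0.87)s + 6.2·10.2 = 0.
That is s² + 8.194s + 63.24 = 0, so ω_n = 7.952 rad/s and ζ = 8.194/(2·7.952) = 0.5152.

ζ = 0.515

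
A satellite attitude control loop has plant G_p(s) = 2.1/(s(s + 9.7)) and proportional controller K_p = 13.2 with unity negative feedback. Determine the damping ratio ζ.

ζ = 0.921

With unity feedback the closed-loop characteristic equation is s² + 9.7s + 13.2·2.1 = s² + 9.7s + 27.72 = 0.
Matching s² + 2ζω_n s + ω_n²: ω_n = √27.72 = 5.265 rad/s and 2ζω_n = 9.7, so ζ = 9.7/(2·5.265) = 0.921.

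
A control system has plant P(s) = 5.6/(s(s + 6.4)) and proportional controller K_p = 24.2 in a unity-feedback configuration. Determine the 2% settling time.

T_s ≈ 1.25 s

From 1 + K_pP(s) = 0: s² + 6.4s + 135.5 = 0 ⇒ ω_n = 11.64, ζ = 0.2749.
2% settling time T_s ≈ 4/(ζω_n) = 4/3.2 = 1.25 s.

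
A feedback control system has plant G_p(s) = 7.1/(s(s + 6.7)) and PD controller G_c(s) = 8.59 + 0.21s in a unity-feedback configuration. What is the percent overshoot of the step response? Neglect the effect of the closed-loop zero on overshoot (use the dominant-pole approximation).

Forward path: (8.59 + 0.21s)·7.1/(s(s+6.7)). The closed-loop characteristic equation is s² + (6.7 + 7.1·0.21)s + 7.1·8.59 = 0.
That is s² + 8.191s + 60.99 = 0, so ω_n = 7.81 rad/s and ζ = 8.191/(2·7.81) = 0.5244.
%OS = 100·exp(−πζ/√(1−ζ²)) = 14.4%.

14.4%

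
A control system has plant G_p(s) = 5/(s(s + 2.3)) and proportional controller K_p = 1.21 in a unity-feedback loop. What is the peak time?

The closed-loop denominator s² + 2.3s + 6.05 gives ω_n = √6.05 = 2.46 and ζ = 2.3/(2ω_n) = 0.4675.
Damped frequency ω_d = ω_n√(1−ζ²) = 2.174 rad/s, so peak time T_p = π/ω_d = 1.44 s.

T_p = 1.44 s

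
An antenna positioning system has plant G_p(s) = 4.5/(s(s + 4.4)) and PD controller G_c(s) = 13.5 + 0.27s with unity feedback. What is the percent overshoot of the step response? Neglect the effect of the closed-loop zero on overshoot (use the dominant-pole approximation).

29.7%

Forward path: (13.5 + 0.27s)·4.5/(s(s+4.4)). The closed-loop characteristic equation is s² + (4.4 + 4.5·0.27)s + 4.5·13.5 = 0.
That is s² + 5.615s + 60.75 = 0, so ω_n = 7.794 rad/s and ζ = 5.615/(2·7.794) = 0.3602.
%OS = 100·exp(−πζ/√(1−ζ²)) = 29.7%.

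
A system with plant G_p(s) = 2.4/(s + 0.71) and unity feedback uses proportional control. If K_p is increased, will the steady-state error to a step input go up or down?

The position error constant K_pos = K_p·G_p(0) grows with K_p, and e_ss = 1/(1+K_pos) falls.

decrease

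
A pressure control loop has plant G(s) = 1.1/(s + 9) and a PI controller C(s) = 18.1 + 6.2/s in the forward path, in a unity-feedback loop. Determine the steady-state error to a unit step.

0

The open loop C(s)G(s) has a pole at the origin (type 1), so the static position error constant is infinite and e_ss = 1/(1+∞) = 0.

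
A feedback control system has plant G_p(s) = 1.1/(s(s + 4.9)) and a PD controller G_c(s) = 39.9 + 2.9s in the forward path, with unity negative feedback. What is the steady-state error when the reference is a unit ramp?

The loop has one pole at the origin (type 1). Velocity error constant K_v = lim_{s→0} s·G_c(s)G_p(s) = 39.9·1.1/4.9 = 8.957.
Steady-state error to a unit ramp: e_ss = 1/K_v = 0.112.

0.112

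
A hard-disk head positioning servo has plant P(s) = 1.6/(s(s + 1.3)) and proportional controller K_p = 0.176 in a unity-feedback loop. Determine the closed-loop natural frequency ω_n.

1 + K_p·P(s) = 0 gives s² + 1.3s + 0.2816 = 0.
So ω_n² = 0.2816 ⇒ ω_n = 0.5307 rad/s, and ζ = 1.3/(2ω_n) = 1.22.

ω_n = 0.531 rad/s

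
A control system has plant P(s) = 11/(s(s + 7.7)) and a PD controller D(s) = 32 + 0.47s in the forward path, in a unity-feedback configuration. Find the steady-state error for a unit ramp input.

The loop has one pole at the origin (type 1). Velocity error constant K_v = lim_{s→0} s·D(s)P(s) = 32·11/7.7 = 45.71.
Steady-state error to a unit ramp: e_ss = 1/K_v = 0.0219.

0.0219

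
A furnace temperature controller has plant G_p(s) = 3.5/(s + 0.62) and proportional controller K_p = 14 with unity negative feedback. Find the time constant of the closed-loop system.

τ = 0.0202 s

Closed-loop transfer function: T(s) = K_p·G_p(s)/(1 + K_p·G_p(s)) = 49/(s + 0.62 + 49) = 49/(s + 49.62).
Time constant τ = 1/49.62 = 0.0202 s.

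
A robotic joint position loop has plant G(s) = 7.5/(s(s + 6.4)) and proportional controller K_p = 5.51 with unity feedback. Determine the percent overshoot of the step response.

16.5%

From 1 + K_pG(s) = 0: s² + 6.4s + 41.32 = 0 ⇒ ω_n = 6.428, ζ = 0.4978.
%OS = 100·exp(−πζ/√(1−ζ²)) = 100·exp(−π·0.4978/√0.7522) = 16.5%.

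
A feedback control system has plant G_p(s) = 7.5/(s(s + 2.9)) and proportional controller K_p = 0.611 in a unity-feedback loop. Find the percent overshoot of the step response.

The closed-loop denominator s² + 2.9s + 4.582 gives ω_n = √4.582 = 2.141 and ζ = 2.9/(2ω_n) = 0.6774.
%OS = 100·exp(−πζ/√(1−ζ²)) = 100·exp(−π·0.6774/√0.5412) = 5.54%.

5.54%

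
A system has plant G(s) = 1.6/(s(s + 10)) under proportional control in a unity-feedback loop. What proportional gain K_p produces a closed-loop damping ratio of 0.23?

K_p = 295

Closed-loop characteristic equation: s² + 10s + K_p·1.6 = 0.
So ω_n = √(1.6K_p) and 2ζω_n = 10, giving ζ = 10/(2√(1.6K_p)).
Setting ζ = 0.23: √(1.6K_p) = 10/(2·0.23) = 21.74, so K_p = 472.6/1.6 = 295.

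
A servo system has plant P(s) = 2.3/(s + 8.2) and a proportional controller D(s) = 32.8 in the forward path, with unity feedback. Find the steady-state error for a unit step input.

0.098

The loop is type 0. Static position error constant K_pos = D(0)·P(0) = 32.8·0.2805 = 9.2.
Steady-state error to a unit step: e_ss = 1/(1+K_pos) = 1/10.2 = 0.098.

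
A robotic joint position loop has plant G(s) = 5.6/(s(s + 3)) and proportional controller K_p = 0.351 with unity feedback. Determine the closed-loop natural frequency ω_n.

The closed-loop denominator is s(s+3) + 0.351·5.6 = s² + 3s + 1.966.
Matching s² + 2ζω_n s + ω_n²: ω_n = √1.966 = 1.402 rad/s and 2ζω_n = 3, so ζ = 3/(2·1.402) = 1.07.

ω_n = 1.4 rad/s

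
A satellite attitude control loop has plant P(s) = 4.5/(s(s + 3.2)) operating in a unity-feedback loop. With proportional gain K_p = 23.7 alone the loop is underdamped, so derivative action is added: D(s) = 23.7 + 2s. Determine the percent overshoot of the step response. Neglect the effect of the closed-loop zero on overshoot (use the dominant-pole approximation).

Forward path: (23.7 + 2s)·4.5/(s(s+3.2)). The closed-loop characteristic equation is s² + (3.2 + 4.5·2)s + 4.5·23.7 = 0.
That is s² + 12.2s + 106.6 = 0, so ω_n = 10.33 rad/s and ζ = 12.2/(2·10.33) = 0.5907.
%OS = 100·exp(−πζ/√(1−ζ²)) = 10%.

10%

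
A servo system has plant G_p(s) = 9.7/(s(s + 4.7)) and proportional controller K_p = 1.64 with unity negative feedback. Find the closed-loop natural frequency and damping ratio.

The closed-loop denominator is s(s+4.7) + 1.64·9.7 = s² + 4.7s + 15.91.
So ω_n² = 15.91 ⇒ ω_n = 3.988 rad/s, and ζ = 4.7/(2ω_n) = 0.589.

ω_n = 3.99 rad/s, ζ = 0.589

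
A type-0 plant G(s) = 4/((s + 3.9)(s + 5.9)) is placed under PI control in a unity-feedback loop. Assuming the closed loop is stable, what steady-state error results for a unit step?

0

The PI controller's integrator makes the forward path type 1, so e_ss to a step is zero.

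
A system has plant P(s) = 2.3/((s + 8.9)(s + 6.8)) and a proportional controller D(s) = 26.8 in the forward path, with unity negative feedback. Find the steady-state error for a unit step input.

The loop is type 0. Static position error constant K_pos = D(0)·P(0) = 26.8·0.038 = 1.019.
Steady-state error to a unit step: e_ss = 1/(1+K_pos) = 1/2.019 = 0.495.

0.495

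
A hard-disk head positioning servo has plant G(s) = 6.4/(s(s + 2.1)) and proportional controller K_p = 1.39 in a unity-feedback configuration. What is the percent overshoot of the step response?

The closed-loop denominator s² + 2.1s + 8.896 gives ω_n = √8.896 = 2.983 and ζ = 2.1/(2ω_n) = 0.352.
%OS = 100·exp(−πζ/√(1−ζ²)) = 100·exp(−π·0.352/√0.8761) = 30.7%.

30.7%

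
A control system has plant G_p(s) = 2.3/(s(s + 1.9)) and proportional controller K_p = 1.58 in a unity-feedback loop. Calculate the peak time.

T_p = 1.9 s

From 1 + K_pG_p(s) = 0: s² + 1.9s + 3.634 = 0 ⇒ ω_n = 1.906, ζ = 0.4983.
Damped frequency ω_d = ω_n√(1−ζ²) = 1.653 rad/s, so peak time T_p = π/ω_d = 1.9 s.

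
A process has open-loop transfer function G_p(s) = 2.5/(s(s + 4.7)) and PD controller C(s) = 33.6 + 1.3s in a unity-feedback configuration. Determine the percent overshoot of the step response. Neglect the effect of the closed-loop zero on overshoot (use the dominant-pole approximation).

Forward path: (33.6 + 1.3s)·2.5/(s(s+4.7)). The closed-loop characteristic equation is s² + (4.7 + 2.5·1.3)s + 2.5·33.6 = 0.
That is s² + 7.95s + 84 = 0, so ω_n = 9.165 rad/s and ζ = 7.95/(2·9.165) = 0.4337.
%OS = 100·exp(−πζ/√(1−ζ²)) = 22%.

22%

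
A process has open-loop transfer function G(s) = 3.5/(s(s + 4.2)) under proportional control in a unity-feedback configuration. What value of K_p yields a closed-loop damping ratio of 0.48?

K_p = 5.47

Closed-loop characteristic equation: s² + 4.2s + K_p·3.5 = 0.
So ω_n = √(3.5K_p) and 2ζω_n = 4.2, giving ζ = 4.2/(2√(3.5K_p)).
Setting ζ = 0.48: √(3.5K_p) = 4.2/(2·0.48) = 4.375, so K_p = 19.14/3.5 = 5.47.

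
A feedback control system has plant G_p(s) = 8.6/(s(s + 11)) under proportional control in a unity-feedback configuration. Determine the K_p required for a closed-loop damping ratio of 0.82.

K_p = 5.23

Closed-loop characteristic equation: s² + 11s + K_p·8.6 = 0.
So ω_n = √(8.6K_p) and 2ζω_n = 11, giving ζ = 11/(2√(8.6K_p)).
Setting ζ = 0.82: √(8.6K_p) = 11/(2·0.82) = 6.707, so K_p = 44.99/8.6 = 5.23.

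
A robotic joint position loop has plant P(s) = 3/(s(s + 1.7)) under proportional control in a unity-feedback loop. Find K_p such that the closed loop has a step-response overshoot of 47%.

K_p = 4.41

From %OS = 100·exp(−πζ/√(1−ζ²)) = 47%, ζ = −ln(0.47)/√(π²+ln²(0.47)) = 0.2337.
Characteristic equation s² + 1.7s + 3K_p = 0 gives ζ = 1.7/(2√(3K_p)).
Setting ζ = 0.2337: √(3K_p) = 1.7/(2·0.2337) = 3.637, so K_p = 13.23/3 = 4.41.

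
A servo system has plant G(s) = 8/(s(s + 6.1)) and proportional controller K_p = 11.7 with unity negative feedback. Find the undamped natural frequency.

ω_n = 9.67 rad/s

The closed-loop denominator is s(s+6.1) + 11.7·8 = s² + 6.1s + 93.6.
So ω_n² = 93.6 ⇒ ω_n = 9.675 rad/s, and ζ = 6.1/(2ω_n) = 0.315.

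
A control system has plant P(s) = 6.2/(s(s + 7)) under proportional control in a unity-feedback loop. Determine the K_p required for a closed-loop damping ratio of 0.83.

Closed-loop characteristic equation: s² + 7s + K_p·6.2 = 0.
So ω_n = √(6.2K_p) and 2ζω_n = 7, giving ζ = 7/(2√(6.2K_p)).
Setting ζ = 0.83: √(6.2K_p) = 7/(2·0.83) = 4.217, so K_p = 17.78/6.2 = 2.87.

K_p = 2.87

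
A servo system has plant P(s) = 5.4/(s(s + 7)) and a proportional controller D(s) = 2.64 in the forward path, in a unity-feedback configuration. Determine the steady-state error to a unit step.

The open loop D(s)P(s) has a pole at the origin (type 1), so the static position error constant is infinite and e_ss = 1/(1+∞) = 0.

0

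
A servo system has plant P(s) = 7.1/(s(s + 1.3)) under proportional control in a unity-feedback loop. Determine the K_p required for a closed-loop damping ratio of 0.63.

K_p = 0.15

Closed-loop characteristic equation: s² + 1.3s + K_p·7.1 = 0.
So ω_n = √(7.1K_p) and 2ζω_n = 1.3, giving ζ = 1.3/(2√(7.1K_p)).
Setting ζ = 0.63: √(7.1K_p) = 1.3/(2·0.63) = 1.032, so K_p = 1.064/7.1 = 0.15.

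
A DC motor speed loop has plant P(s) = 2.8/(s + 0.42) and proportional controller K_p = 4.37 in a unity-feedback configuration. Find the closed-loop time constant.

Closed-loop transfer function: T(s) = K_p·P(s)/(1 + K_p·P(s)) = 12.24/(s + 0.42 + 12.24) = 12.24/(s + 12.66).
Time constant τ = 1/12.66 = 0.079 s.

τ = 0.079 s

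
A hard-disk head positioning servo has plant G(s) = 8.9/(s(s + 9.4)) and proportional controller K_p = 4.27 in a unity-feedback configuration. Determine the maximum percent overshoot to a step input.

2.47%

The closed-loop denominator s² + 9.4s + 38 gives ω_n = √38 = 6.165 and ζ = 9.4/(2ω_n) = 0.7624.
%OS = 100·exp(−πζ/√(1−ζ²)) = 100·exp(−π·0.7624/√0.4187) = 2.47%.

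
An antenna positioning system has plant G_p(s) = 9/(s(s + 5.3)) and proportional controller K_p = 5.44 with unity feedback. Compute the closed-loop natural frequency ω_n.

ω_n = 7 rad/s

The closed-loop denominator is s(s+5.3) + 5.44·9 = s² + 5.3s + 48.96.
So ω_n² = 48.96 ⇒ ω_n = 6.997 rad/s, and ζ = 5.3/(2ω_n) = 0.379.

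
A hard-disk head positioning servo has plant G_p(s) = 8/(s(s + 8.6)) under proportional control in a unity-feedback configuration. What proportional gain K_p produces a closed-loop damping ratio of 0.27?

Closed-loop characteristic equation: s² + 8.6s + K_p·8 = 0.
So ω_n = √(8K_p) and 2ζω_n = 8.6, giving ζ = 8.6/(2√(8K_p)).
Setting ζ = 0.27: √(8K_p) = 8.6/(2·0.27) = 15.93, so K_p = 253.6/8 = 31.7.

K_p = 31.7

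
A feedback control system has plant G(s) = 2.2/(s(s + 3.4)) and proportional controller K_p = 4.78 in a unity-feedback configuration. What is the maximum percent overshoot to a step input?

14.5%

Closed-loop characteristic equation: s² + 3.4s + 10.52 = 0, so ω_n = 3.243 rad/s and ζ = 3.4/(2·3.243) = 0.5242.
%OS = 100·exp(−πζ/√(1−ζ²)) = 100·exp(−π·0.5242/√0.7252) = 14.5%.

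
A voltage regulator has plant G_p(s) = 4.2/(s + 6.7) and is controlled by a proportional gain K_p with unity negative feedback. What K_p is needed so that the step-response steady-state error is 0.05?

K_p = 30.3

The loop is type 0, so e_ss(step) = 1/(1 + K_pos) with K_pos = K_p·G_p(0).
G_p(0) = 0.6269. Require 1/(1 + K_p·0.6269) = 0.05, so 1 + 0.6269·K_p = 20.
K_p = (20 − 1)/0.6269 = 30.3.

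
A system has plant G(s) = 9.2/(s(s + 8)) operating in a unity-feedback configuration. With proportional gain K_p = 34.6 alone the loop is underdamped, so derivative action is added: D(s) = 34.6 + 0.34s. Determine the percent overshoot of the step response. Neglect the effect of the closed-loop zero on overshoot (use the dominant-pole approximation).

Forward path: (34.6 + 0.34s)·9.2/(s(s+8)). The closed-loop characteristic equation is s² + (8 + 9.2·0.34)s + 9.2·34.6 = 0.
That is s² + 11.13s + 318.3 = 0, so ω_n = 17.84 rad/s and ζ = 11.13/(2·17.84) = 0.3119.
%OS = 100·exp(−πζ/√(1−ζ²)) = 35.7%.

35.7%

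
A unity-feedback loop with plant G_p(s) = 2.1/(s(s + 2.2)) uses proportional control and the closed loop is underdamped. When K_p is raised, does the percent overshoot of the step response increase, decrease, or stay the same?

increase

ζ = 2.2/(2√(2.1K_p)) decreases as K_p grows; lower damping means more overshoot.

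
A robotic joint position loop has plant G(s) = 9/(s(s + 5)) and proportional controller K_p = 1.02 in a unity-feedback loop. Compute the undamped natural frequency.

With unity feedback the closed-loop characteristic equation is s² + 5s + 1.02·9 = s² + 5s + 9.18 = 0.
Matching s² + 2ζω_n s + ω_n²: ω_n = √9.18 = 3.03 rad/s and 2ζω_n = 5, so ζ = 5/(2·3.03) = 0.825.

ω_n = 3.03 rad/s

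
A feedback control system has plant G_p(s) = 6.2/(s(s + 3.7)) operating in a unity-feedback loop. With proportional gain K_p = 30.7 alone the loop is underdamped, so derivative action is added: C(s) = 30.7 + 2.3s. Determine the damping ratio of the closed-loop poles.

ζ = 0.651

Forward path: (30.7 + 2.3s)·6.2/(s(s+3.7)). The closed-loop characteristic equation is s² + (3.7 + 6.2·2.3)s + 6.2·30.7 = 0.
That is s² + 17.96s + 190.3 = 0, so ω_n = 13.8 rad/s and ζ = 17.96/(2·13.8) = 0.6509.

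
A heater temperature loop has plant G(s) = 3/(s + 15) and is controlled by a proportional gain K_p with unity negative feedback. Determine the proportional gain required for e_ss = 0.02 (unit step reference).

K_p = 245

For a type-0 loop with proportional control, e_ss = 1/(1 + K_p·G(0)).
G(0) = 0.2. Require 1/(1 + K_p·0.2) = 0.02, so 1 + 0.2·K_p = 50.
K_p = (50 − 1)/0.2 = 245.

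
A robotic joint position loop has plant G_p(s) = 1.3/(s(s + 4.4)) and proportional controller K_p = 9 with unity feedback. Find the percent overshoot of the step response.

Closed-loop characteristic equation: s² + 4.4s + 11.7 = 0, so ω_n = 3.421 rad/s and ζ = 4.4/(2·3.421) = 0.6432.
%OS = 100·exp(−πζ/√(1−ζ²)) = 100·exp(−π·0.6432/√0.5863) = 7.14%.

7.14%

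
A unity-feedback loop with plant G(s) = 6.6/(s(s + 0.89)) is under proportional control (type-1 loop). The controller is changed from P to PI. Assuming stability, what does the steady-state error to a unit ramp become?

0

The integrator raises the loop to type 2, so K_v → ∞ and e_ss to a ramp is zero.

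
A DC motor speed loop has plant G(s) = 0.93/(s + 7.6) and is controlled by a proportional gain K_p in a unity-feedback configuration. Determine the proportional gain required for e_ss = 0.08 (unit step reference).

K_p = 94

The loop is type 0, so e_ss(step) = 1/(1 + K_pos) with K_pos = K_p·G(0).
G(0) = 0.1224. Require 1/(1 + K_p·0.1224) = 0.08, so 1 + 0.1224·K_p = 12.5.
K_p = (12.5 − 1)/0.1224 = 94.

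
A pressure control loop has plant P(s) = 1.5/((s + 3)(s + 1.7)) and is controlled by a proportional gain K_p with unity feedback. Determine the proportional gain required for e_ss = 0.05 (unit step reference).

For a type-0 loop with proportional control, e_ss = 1/(1 + K_p·P(0)).
P(0) = 0.2941. Require 1/(1 + K_p·0.2941) = 0.05, so 1 + 0.2941·K_p = 20.
K_p = (20 − 1)/0.2941 = 64.6.

K_p = 64.6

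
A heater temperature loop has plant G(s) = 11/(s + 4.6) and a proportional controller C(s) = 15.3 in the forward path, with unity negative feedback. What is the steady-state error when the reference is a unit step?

The loop is type 0. Static position error constant K_pos = C(0)·G(0) = 15.3·2.391 = 36.59.
Steady-state error to a unit step: e_ss = 1/(1+K_pos) = 1/37.59 = 0.0266.

0.0266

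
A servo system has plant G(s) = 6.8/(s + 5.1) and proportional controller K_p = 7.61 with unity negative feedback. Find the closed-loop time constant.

τ = 0.0176 s

Closed-loop transfer function: T(s) = K_p·G(s)/(1 + K_p·G(s)) = 51.75/(s + 5.1 + 51.75) = 51.75/(s + 56.85).
Time constant τ = 1/56.85 = 0.0176 s.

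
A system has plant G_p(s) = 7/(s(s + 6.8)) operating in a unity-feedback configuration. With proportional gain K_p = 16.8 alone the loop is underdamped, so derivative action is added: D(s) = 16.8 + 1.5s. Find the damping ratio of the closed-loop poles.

ζ = 0.798

Forward path: (16.8 + 1.5s)·7/(s(s+6.8)). The closed-loop characteristic equation is s² + (6.8 + 7·1.5)s + 7·16.8 = 0.
That is s² + 17.3s + 117.6 = 0, so ω_n = 10.84 rad/s and ζ = 17.3/(2·10.84) = 0.7977.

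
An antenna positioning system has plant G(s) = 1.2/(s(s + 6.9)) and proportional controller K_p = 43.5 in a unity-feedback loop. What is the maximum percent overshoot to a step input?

18.1%

From 1 + K_pG(s) = 0: s² + 6.9s + 52.2 = 0 ⇒ ω_n = 7.225, ζ = 0.4775.
%OS = 100·exp(−πζ/√(1−ζ²)) = 100·exp(−π·0.4775/√0.772) = 18.1%.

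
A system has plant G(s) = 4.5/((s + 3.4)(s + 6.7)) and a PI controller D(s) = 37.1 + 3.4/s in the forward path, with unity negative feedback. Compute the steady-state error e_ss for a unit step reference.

0

The open loop D(s)G(s) has a pole at the origin (type 1), so the static position error constant is infinite and e_ss = 1/(1+∞) = 0.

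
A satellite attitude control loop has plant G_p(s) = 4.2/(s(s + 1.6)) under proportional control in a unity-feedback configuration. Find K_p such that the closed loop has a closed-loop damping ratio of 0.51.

Closed-loop characteristic equation: s² + 1.6s + K_p·4.2 = 0.
So ω_n = √(4.2K_p) and 2ζω_n = 1.6, giving ζ = 1.6/(2√(4.2K_p)).
Setting ζ = 0.51: √(4.2K_p) = 1.6/(2·0.51) = 1.569, so K_p = 2.461/4.2 = 0.586.

K_p = 0.586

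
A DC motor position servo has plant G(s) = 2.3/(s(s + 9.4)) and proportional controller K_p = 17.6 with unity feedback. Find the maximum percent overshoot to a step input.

The closed-loop denominator s² + 9.4s + 40.48 gives ω_n = √40.48 = 6.362 and ζ = 9.4/(2ω_n) = 0.7387.
%OS = 100·exp(−πζ/√(1−ζ²)) = 100·exp(−π·0.7387/√0.4543) = 3.2%.

3.2%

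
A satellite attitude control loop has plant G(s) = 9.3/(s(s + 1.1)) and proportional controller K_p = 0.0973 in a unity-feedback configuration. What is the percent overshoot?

Closed-loop characteristic equation: s² + 1.1s + 0.9049 = 0, so ω_n = 0.9513 rad/s and ζ = 1.1/(2·0.9513) = 0.5782.
%OS = 100·exp(−πζ/√(1−ζ²)) = 100·exp(−π·0.5782/√0.6657) = 10.8%.

10.8%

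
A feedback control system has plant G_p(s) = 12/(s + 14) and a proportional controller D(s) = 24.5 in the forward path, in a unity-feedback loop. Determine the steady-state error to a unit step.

0.0455

The loop is type 0. Static position error constant K_pos = D(0)·G_p(0) = 24.5·0.8571 = 21.
Steady-state error to a unit step: e_ss = 1/(1+K_pos) = 1/22 = 0.0455.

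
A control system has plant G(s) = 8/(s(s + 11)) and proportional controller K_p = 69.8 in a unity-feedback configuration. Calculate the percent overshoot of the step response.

47.1%

Closed-loop characteristic equation: s² + 11s + 558.4 = 0, so ω_n = 23.63 rad/s and ζ = 11/(2·23.63) = 0.2328.
%OS = 100·exp(−πζ/√(1−ζ²)) = 100·exp(−π·0.2328/√0.9458) = 47.1%.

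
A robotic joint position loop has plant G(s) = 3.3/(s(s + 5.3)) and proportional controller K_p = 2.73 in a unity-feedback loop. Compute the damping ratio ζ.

ζ = 0.883

The closed-loop denominator is s(s+5.3) + 2.73·3.3 = s² + 5.3s + 9.009.
So ω_n² = 9.009 ⇒ ω_n = 3.001 rad/s, and ζ = 5.3/(2ω_n) = 0.883.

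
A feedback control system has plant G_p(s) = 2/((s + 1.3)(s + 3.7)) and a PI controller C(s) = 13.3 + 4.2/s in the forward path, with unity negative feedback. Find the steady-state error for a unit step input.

The open loop C(s)G_p(s) has a pole at the origin (type 1), so the static position error constant is infinite and e_ss = 1/(1+∞) = 0.

0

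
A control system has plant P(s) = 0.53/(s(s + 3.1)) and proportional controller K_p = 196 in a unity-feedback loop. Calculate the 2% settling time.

T_s ≈ 2.58 s

From 1 + K_pP(s) = 0: s² + 3.1s + 103.9 = 0 ⇒ ω_n = 10.19, ζ = 0.1521.
2% settling time T_s ≈ 4/(ζω_n) = 4/1.55 = 2.58 s.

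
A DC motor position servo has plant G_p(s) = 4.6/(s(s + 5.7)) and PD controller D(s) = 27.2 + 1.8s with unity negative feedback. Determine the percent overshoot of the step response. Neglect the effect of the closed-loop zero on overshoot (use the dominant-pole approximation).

8.09%

Forward path: (27.2 + 1.8s)·4.6/(s(s+5.7)). The closed-loop characteristic equation is s² + (5.7 + 4.6·1.8)s + 4.6·27.2 = 0.
That is s² + 13.98s + 125.1 = 0, so ω_n = 11.19 rad/s and ζ = 13.98/(2·11.19) = 0.6249.
%OS = 100·exp(−πζ/√(1−ζ²)) = 8.09%.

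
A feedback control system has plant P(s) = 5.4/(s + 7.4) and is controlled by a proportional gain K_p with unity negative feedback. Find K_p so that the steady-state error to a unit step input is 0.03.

The loop is type 0, so e_ss(step) = 1/(1 + K_pos) with K_pos = K_p·P(0).
P(0) = 0.7297. Require 1/(1 + K_p·0.7297) = 0.03, so 1 + 0.7297·K_p = 33.33.
K_p = (33.33 − 1)/0.7297 = 44.3.

K_p = 44.3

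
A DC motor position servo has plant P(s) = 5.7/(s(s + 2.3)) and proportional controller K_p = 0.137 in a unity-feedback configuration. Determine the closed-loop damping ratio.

ζ = 1.3

With unity feedback the closed-loop characteristic equation is s² + 2.3s + 0.137·5.7 = s² + 2.3s + 0.7809 = 0.
So ω_n² = 0.7809 ⇒ ω_n = 0.8837 rad/s, and ζ = 2.3/(2ω_n) = 1.3.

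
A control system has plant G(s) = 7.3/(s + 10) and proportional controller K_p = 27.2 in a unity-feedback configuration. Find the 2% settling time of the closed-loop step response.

T_s ≈ 0.0192 s

Closed-loop transfer function: T(s) = K_p·G(s)/(1 + K_p·G(s)) = 198.6/(s + 10 + 198.6) = 198.6/(s + 208.6).
Time constant τ = 1/208.6 = 0.004795 s, so the 2% settling time is about 4τ = 0.0192 s.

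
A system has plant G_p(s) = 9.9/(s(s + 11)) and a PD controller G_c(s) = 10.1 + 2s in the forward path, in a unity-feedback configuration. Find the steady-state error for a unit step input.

0

The open loop G_c(s)G_p(s) has a pole at the origin (type 1), so the static position error constant is infinite and e_ss = 1/(1+∞) = 0.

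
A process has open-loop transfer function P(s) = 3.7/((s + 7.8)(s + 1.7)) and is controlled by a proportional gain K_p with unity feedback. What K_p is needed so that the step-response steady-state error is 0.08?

K_p = 41.2

Steady-state error for a unit step on this type-0 loop is 1/(1 + K_p·P(0)).
P(0) = 0.279. Require 1/(1 + K_p·0.279) = 0.08, so 1 + 0.279·K_p = 12.5.
K_p = (12.5 − 1)/0.279 = 41.2.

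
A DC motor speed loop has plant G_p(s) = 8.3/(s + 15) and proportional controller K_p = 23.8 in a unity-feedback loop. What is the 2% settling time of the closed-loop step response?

Closed-loop transfer function: T(s) = K_p·G_p(s)/(1 + K_p·G_p(s)) = 197.5/(s + 15 + 197.5) = 197.5/(s + 212.5).
Time constant τ = 1/212.5 = 0.004705 s, so the 2% settling time is about 4τ = 0.0188 s.

T_s ≈ 0.0188 s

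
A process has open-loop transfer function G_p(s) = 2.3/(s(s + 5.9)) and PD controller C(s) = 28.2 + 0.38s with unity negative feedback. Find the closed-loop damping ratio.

ζ = 0.421

Forward path: (28.2 + 0.38s)·2.3/(s(s+5.9)). The closed-loop characteristic equation is s² + (5.9 + 2.3·0.38)s + 2.3·28.2 = 0.
That is s² + 6.774s + 64.86 = 0, so ω_n = 8.054 rad/s and ζ = 6.774/(2·8.054) = 0.4206.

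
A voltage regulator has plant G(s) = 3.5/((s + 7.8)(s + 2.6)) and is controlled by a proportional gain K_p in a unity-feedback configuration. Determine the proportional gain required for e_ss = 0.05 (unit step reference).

Steady-state error for a unit step on this type-0 loop is 1/(1 + K_p·G(0)).
G(0) = 0.1726. Require 1/(1 + K_p·0.1726) = 0.05, so 1 + 0.1726·K_p = 20.
K_p = (20 − 1)/0.1726 = 110.

K_p = 110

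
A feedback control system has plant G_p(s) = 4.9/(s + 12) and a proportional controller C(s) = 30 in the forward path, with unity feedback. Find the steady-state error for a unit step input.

The loop is type 0. Static position error constant K_pos = C(0)·G_p(0) = 30·0.4083 = 12.25.
Steady-state error to a unit step: e_ss = 1/(1+K_pos) = 1/13.25 = 0.0755.

0.0755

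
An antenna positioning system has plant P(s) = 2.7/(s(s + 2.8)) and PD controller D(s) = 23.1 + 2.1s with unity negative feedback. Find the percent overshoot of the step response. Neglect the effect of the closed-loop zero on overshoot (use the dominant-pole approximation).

Forward path: (23.1 + 2.1s)·2.7/(s(s+2.8)). The closed-loop characteristic equation is s² + (2.8 + 2.7·2.1)s + 2.7·23.1 = 0.
That is s² + 8.47s + 62.37 = 0, so ω_n = 7.897 rad/s and ζ = 8.47/(2·7.897) = 0.5362.
%OS = 100·exp(−πζ/√(1−ζ²)) = 13.6%.

13.6%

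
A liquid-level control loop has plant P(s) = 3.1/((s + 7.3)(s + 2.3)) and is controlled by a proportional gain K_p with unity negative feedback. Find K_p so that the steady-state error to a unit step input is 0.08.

The loop is type 0, so e_ss(step) = 1/(1 + K_pos) with K_pos = K_p·P(0).
P(0) = 0.1846. Require 1/(1 + K_p·0.1846) = 0.08, so 1 + 0.1846·K_p = 12.5.
K_p = (12.5 − 1)/0.1846 = 62.3.

K_p = 62.3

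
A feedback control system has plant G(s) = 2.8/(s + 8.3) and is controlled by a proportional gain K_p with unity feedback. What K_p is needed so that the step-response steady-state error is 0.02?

K_p = 145

Steady-state error for a unit step on this type-0 loop is 1/(1 + K_p·G(0)).
G(0) = 0.3373. Require 1/(1 + K_p·0.3373) = 0.02, so 1 + 0.3373·K_p = 50.
K_p = (50 − 1)/0.3373 = 145.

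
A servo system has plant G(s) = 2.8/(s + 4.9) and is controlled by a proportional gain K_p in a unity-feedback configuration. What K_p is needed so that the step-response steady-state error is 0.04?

The loop is type 0, so e_ss(step) = 1/(1 + K_pos) with K_pos = K_p·G(0).
G(0) = 0.5714. Require 1/(1 + K_p·0.5714) = 0.04, so 1 + 0.5714·K_p = 25.
K_p = (25 − 1)/0.5714 = 42.

K_p = 42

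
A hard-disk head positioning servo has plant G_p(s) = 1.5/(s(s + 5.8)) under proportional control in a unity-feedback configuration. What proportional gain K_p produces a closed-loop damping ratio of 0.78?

Closed-loop characteristic equation: s² + 5.8s + K_p·1.5 = 0.
So ω_n = √(1.5K_p) and 2ζω_n = 5.8, giving ζ = 5.8/(2√(1.5K_p)).
Setting ζ = 0.78: √(1.5K_p) = 5.8/(2·0.78) = 3.718, so K_p = 13.82/1.5 = 9.22.

K_p = 9.22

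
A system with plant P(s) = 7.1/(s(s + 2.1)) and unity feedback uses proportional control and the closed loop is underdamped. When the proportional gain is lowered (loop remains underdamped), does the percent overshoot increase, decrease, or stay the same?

decrease

ζ = 2.1/(2√(7.1K_p)) rises as K_p falls; higher damping means less overshoot.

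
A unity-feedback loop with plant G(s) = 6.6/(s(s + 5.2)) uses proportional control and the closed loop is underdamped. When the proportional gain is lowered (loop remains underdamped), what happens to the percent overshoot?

ζ = 5.2/(2√(6.6K_p)) rises as K_p falls; higher damping means less overshoot.

decrease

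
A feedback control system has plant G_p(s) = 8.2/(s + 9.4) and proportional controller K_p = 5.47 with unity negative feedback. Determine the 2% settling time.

Closed-loop transfer function: T(s) = K_p·G_p(s)/(1 + K_p·G_p(s)) = 44.85/(s + 9.4 + 44.85) = 44.85/(s + 54.25).
Time constant τ = 1/54.25 = 0.01843 s, so the 2% settling time is about 4τ = 0.0737 s.

T_s ≈ 0.0737 s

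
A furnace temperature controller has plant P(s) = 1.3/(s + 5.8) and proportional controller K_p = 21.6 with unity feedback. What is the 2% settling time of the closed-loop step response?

Closed-loop transfer function: T(s) = K_p·P(s)/(1 + K_p·P(s)) = 28.08/(s + 5.8 + 28.08) = 28.08/(s + 33.88).
Time constant τ = 1/33.88 = 0.02952 s, so the 2% settling time is about 4τ = 0.118 s.

T_s ≈ 0.118 s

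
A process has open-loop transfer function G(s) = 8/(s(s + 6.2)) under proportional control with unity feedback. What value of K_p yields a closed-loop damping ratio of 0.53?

K_p = 4.28

Closed-loop characteristic equation: s² + 6.2s + K_p·8 = 0.
So ω_n = √(8K_p) and 2ζω_n = 6.2, giving ζ = 6.2/(2√(8K_p)).
Setting ζ = 0.53: √(8K_p) = 6.2/(2·0.53) = 5.849, so K_p = 34.21/8 = 4.28.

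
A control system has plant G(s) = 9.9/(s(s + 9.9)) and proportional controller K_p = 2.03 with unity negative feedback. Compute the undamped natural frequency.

With unity feedback the closed-loop characteristic equation is s² + 9.9s + 2.03·9.9 = s² + 9.9s + 20.1 = 0.
Matching s² + 2ζω_n s + ω_n²: ω_n = √20.1 = 4.483 rad/s and 2ζω_n = 9.9, so ζ = 9.9/(2·4.483) = 1.1.

ω_n = 4.48 rad/s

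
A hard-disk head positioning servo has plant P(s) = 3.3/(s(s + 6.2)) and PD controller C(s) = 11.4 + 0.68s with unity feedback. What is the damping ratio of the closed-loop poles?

Forward path: (11.4 + 0.68s)·3.3/(s(s+6.2)). The closed-loop characteristic equation is s² + (6.2 + 3.3·0.68)s + 3.3·11.4 = 0.
That is s² + 8.444s + 37.62 = 0, so ω_n = 6.134 rad/s and ζ = 8.444/(2·6.134) = 0.6883.

ζ = 0.688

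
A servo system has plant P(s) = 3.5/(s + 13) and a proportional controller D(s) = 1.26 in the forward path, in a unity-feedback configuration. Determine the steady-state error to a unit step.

0.747

The loop is type 0. Static position error constant K_pos = D(0)·P(0) = 1.26·0.2692 = 0.3392.
Steady-state error to a unit step: e_ss = 1/(1+K_pos) = 1/1.339 = 0.747.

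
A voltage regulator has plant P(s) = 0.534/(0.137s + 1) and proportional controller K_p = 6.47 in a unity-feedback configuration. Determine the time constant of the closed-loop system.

Closed loop: T(s) = K_p·P/(1+K_p·P) = 3.455/(0.137s + 1 + 3.455), with pole at s = −(1 + 3.455)/0.137 = −32.52.
Closed-loop time constant τ = 1/32.52 = 0.0308 s.

τ = 0.0308 s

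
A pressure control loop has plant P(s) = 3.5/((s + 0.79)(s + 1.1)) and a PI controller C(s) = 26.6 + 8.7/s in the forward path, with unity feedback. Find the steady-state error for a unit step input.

0

The open loop C(s)P(s) has a pole at the origin (type 1), so the static position error constant is infinite and e_ss = 1/(1+∞) = 0.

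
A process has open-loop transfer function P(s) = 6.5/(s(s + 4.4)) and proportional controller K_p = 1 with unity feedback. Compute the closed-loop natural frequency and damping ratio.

With unity feedback the closed-loop characteristic equation is s² + 4.4s + 1·6.5 = s² + 4.4s + 6.5 = 0.
So ω_n² = 6.5 ⇒ ω_n = 2.55 rad/s, and ζ = 4.4/(2ω_n) = 0.863.

ω_n = 2.55 rad/s, ζ = 0.863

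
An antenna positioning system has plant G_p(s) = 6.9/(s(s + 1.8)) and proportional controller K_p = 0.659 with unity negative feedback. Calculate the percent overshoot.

23.2%

Closed-loop characteristic equation: s² + 1.8s + 4.547 = 0, so ω_n = 2.132 rad/s and ζ = 1.8/(2·2.132) = 0.4221.
%OS = 100·exp(−πζ/√(1−ζ²)) = 100·exp(−π·0.4221/√0.8219) = 23.2%.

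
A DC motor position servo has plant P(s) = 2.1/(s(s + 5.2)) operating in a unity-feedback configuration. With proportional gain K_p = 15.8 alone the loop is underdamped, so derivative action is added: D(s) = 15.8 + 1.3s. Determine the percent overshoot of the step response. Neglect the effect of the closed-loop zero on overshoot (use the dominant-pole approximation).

5.07%

Forward path: (15.8 + 1.3s)·2.1/(s(s+5.2)). The closed-loop characteristic equation is s² + (5.2 + 2.1·1.3)s + 2.1·15.8 = 0.
That is s² + 7.93s + 33.18 = 0, so ω_n = 5.76 rad/s and ζ = 7.93/(2·5.76) = 0.6883.
%OS = 100·exp(−πζ/√(1−ζ²)) = 5.07%.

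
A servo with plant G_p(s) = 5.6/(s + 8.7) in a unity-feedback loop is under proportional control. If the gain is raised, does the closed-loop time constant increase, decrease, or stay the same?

decrease

Closed-loop pole is at s = −(8.7+K_p·5.6); larger K_p moves it further left, so τ = 1/(8.7+K_p·5.6) decreases.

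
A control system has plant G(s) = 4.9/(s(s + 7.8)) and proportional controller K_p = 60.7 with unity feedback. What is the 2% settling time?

T_s ≈ 1.03 s

The closed-loop denominator s² + 7.8s + 297.4 gives ω_n = √297.4 = 17.25 and ζ = 7.8/(2ω_n) = 0.2261.
2% settling time T_s ≈ 4/(ζω_n) = 4/3.9 = 1.03 s.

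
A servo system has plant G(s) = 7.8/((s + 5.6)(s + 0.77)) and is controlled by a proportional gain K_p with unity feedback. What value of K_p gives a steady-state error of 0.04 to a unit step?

K_p = 13.3

Steady-state error for a unit step on this type-0 loop is 1/(1 + K_p·G(0)).
G(0) = 1.809. Require 1/(1 + K_p·1.809) = 0.04, so 1 + 1.809·K_p = 25.
K_p = (25 − 1)/1.809 = 13.3.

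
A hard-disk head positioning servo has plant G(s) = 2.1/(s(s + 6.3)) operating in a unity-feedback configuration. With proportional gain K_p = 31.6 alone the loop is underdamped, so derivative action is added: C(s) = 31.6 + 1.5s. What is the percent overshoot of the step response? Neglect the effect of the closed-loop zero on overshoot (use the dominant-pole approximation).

Forward path: (31.6 + 1.5s)·2.1/(s(s+6.3)). The closed-loop characteristic equation is s² + (6.3 + 2.1·1.5)s + 2.1·31.6 = 0.
That is s² + 9.45s + 66.36 = 0, so ω_n = 8.146 rad/s and ζ = 9.45/(2·8.146) = 0.58.
%OS = 100·exp(−πζ/√(1−ζ²)) = 10.7%.

10.7%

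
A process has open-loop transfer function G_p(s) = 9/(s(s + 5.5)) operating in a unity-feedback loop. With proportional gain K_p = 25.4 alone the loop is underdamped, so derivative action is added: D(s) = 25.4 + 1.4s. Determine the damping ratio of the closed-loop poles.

Forward path: (25.4 + 1.4s)·9/(s(s+5.5)). The closed-loop characteristic equation is s² + (5.5 + 9·1.4)s + 9·25.4 = 0.
That is s² + 18.1s + 228.6 = 0, so ω_n = 15.12 rad/s and ζ = 18.1/(2·15.12) = 0.5986.

ζ = 0.599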